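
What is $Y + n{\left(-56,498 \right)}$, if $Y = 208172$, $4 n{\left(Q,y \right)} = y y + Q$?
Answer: $270159$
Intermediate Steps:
$n{\left(Q,y \right)} = \frac{Q}{4} + \frac{y^{2}}{4}$ ($n{\left(Q,y \right)} = \frac{y y + Q}{4} = \frac{y^{2} + Q}{4} = \frac{Q + y^{2}}{4} = \frac{Q}{4} + \frac{y^{2}}{4}$)
$Y + n{\left(-56,498 \right)} = 208172 + \left(\frac{1}{4} \left(-56\right) + \frac{498^{2}}{4}\right) = 208172 + \left(-14 + \frac{1}{4} \cdot 248004\right) = 208172 + \left(-14 + 62001\right) = 208172 + 61987 = 270159$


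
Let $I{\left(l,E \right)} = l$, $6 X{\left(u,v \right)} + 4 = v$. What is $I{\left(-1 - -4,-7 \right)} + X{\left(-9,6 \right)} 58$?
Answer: $\frac{67}{3} \approx 22.333$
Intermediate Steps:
$X{\left(u,v \right)} = - \frac{2}{3} + \frac{v}{6}$
$I{\left(-1 - -4,-7 \right)} + X{\left(-9,6 \right)} 58 = \left(-1 - -4\right) + \left(- \frac{2}{3} + \frac{1}{6} \cdot 6\right) 58 = \left(-1 + 4\right) + \left(- \frac{2}{3} + 1\right) 58 = 3 + \frac{1}{3} \cdot 58 = 3 + \frac{58}{3} = \frac{67}{3}$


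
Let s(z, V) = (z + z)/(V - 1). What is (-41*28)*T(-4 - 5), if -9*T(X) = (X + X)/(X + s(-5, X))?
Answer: 287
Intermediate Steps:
s(z, V) = 2*z/(-1 + V) (s(z, V) = (2*z)/(-1 + V) = 2*z/(-1 + V))
T(X) = -2*X/(9*(X - 10/(-1 + X))) (T(X) = -(X + X)/(9*(X + 2*(-5)/(-1 + X))) = -2*X/(9*(X - 10/(-1 + X))))
(-41*28)*T(-4 - 5) = (-41*28)*(-2*(-4 - 5)*(-1 + (-4 - 5))/(-90 + 9*(-4 - 5)*(-1 + (-4 - 5)))) = -(-2296)*(-9)*(-1 - 9)/(-90 + 9*(-9)*(-1 - 9)) = -(-2296)*(-9)*(-10)/(-90 + 9*(-9)*(-10)) = -(-2296)*(-9)*(-10)/(-90 + 810) = -(-2296)*(-9)*(-10)/720 = -1148*(-1/4) = 287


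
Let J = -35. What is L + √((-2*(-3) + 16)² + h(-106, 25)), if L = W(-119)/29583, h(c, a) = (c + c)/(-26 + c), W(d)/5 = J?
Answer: -175/29583 + 5*√21153/33 ≈ 22.031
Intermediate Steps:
W(d) = -175 (W(d) = 5*(-35) = -175)
h(c, a) = 2*c/(-26 + c) (h(c, a) = (2*c)/(-26 + c) = 2*c/(-26 + c))
L = -175/29583 ≈ -0.0059156
L + √((-2*(-3) + 16)² + h(-106, 25)) = -175/29583 + √((-2*(-3) + 16)² + 2*(-106)/(-26 - 106)) = -175/29583 + √((6 + 16)² + 2*(-106)/(-132)) = -175/29583 + √(22² + 2*(-106)*(-1/132)) = -175/29583 + √(484 + 53/33) = -175/29583 + √(16025/33) = -175/29583 + 5*√21153/33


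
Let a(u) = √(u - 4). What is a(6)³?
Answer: 2*√2 ≈ 2.8284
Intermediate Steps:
a(u) = √(-4 + u)
a(6)³ = (√(-4 + 6))³ = (√2)³ = 2*√2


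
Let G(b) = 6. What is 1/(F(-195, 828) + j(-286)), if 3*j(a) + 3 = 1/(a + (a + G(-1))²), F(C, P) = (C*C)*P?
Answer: 234342/7378187333059 ≈ 3.1761e-8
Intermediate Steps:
F(C, P) = P*C² (F(C, P) = C²*P = P*C²)
j(a) = -1 + 1/(3*(a + (6 + a)²)) (j(a) = -1 + 1/(3*(a + (a + 6)²)) = -1 + 1/(3*(a + (6 + a)²)))
1/(F(-195, 828) + j(-286)) = 1/(828*(-195)² + (⅓ - 1*(-286) - (6 - 286)²)/(-286 + (6 - 286)²)) = 1/(828*38025 + (⅓ + 286 - 1*(-280)²)/(-286 + (-280)²)) = 1/(31484700 + (⅓ + 286 - 1*78400)/(-286 + 78400)) = 1/(31484700 + (⅓ + 286 - 78400)/78114) = 1/(31484700 + (1/78114)*(-234341/3)) = 1/(31484700 - 234341/234342) = 1/(7378187333059/234342) = 234342/7378187333059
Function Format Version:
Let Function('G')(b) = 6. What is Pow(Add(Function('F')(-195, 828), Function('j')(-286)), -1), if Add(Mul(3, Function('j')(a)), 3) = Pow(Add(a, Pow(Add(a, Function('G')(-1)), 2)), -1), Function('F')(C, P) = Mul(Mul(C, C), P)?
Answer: Rational(234342, 7378187333059) ≈ 3.1761e-8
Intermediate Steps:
Function('F')(C, P) = Mul(P, Pow(C, 2)) (Function('F')(C, P) = Mul(Pow(C, 2), P) = Mul(P, Pow(C, 2)))
Function('j')(a) = Add(-1, Mul(Rational(1, 3), Pow(Add(a, Pow(Add(6, a), 2)), -1))) (Function('j')(a) = Add(-1, Mul(Rational(1, 3), Pow(Add(a, Pow(Add(a, 6), 2)), -1))) = Add(-1, Mul(Rational(1, 3), Pow(Add(a, Pow(Add(6, a), 2)), -1))))
Pow(Add(Function('F')(-195, 828), Function('j')(-286)), -1) = Pow(Add(Mul(828, Pow(-195, 2)), Mul(Pow(Add(-286, Pow(Add(6, -286), 2)), -1), Add(Rational(1, 3), Mul(-1, -286), Mul(-1, Pow(Add(6, -286), 2))))), -1) = Pow(Add(Mul(828, 38025), Mul(Pow(Add(-286, Pow(-280, 2)), -1), Add(Rational(1, 3), 286, Mul(-1, Pow(-280, 2))))), -1) = Pow(Add(31484700, Mul(Pow(Add(-286, 78400), -1), Add(Rational(1, 3), 286, Mul(-1, 78400)))), -1) = Pow(Add(31484700, Mul(Pow(78114, -1), Add(Rational(1, 3), 286, -78400))), -1) = Pow(Add(31484700, Mul(Rational(1, 78114), Rational(-234341, 3))), -1) = Pow(Add(31484700, Rational(-234341, 234342)), -1) = Pow(Rational(7378187333059, 234342), -1) = Rational(234342, 7378187333059)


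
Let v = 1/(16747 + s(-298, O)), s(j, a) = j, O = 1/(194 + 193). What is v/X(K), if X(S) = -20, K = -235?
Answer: -1/328980 ≈ -3.0397e-6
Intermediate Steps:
O = 1/387 ≈ 0.0025840
v = 1/16449 (v = 1/(16747 - 298) = 1/16449 ≈ 6.0794e-5)
v/X(K) = (1/16449)/(-20) = (1/16449)*(-1/20) = -1/328980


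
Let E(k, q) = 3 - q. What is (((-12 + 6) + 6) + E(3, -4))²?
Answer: 49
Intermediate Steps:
(((-12 + 6) + 6) + E(3, -4))² = (((-12 + 6) + 6) + (3 - 1*(-4)))² = ((-6 + 6) + (3 + 4))² = (0 + 7)² = 7² = 49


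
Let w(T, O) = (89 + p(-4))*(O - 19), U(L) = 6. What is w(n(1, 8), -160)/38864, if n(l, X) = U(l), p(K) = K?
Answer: -15215/38864 ≈ -0.39149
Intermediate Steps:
n(l, X) = 6
w(T, O) = -1615 + 85*O (w(T, O) = (89 - 4)*(O - 19) = 85*(-19 + O) = -1615 + 85*O)
w(n(1, 8), -160)/38864 = (-1615 + 85*(-160))/38864 = (-1615 - 13600)*(1/38864) = -15215*1/38864 = -15215/38864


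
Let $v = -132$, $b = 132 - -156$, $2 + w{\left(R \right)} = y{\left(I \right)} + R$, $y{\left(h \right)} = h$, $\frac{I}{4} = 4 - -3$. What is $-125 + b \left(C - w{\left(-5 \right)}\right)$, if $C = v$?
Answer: $-44189$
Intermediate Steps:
$I = 28$ ($I = 4 \left(4 - -3\right) = 4 \left(4 + 3\right) = 4 \cdot 7 = 28$)
$w{\left(R \right)} = 26 + R$ ($w{\left(R \right)} = -2 + \left(28 + R\right) = 26 + R$)
$b = 288$ ($b = 132 + 156 = 288$)
$C = -132$
$-125 + b \left(C - w{\left(-5 \right)}\right) = -125 + 288 \left(-132 - \left(26 - 5\right)\right) = -125 + 288 \left(-132 - 21\right) = -125 + 288 \left(-153\right) = -125 - 44064 = -44189$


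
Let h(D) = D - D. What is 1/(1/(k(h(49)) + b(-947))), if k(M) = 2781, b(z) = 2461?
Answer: 5242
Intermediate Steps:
h(D) = 0
1/(1/(k(h(49)) + b(-947))) = 1/(1/(2781 + 2461)) = 1/(1/5242) = 5242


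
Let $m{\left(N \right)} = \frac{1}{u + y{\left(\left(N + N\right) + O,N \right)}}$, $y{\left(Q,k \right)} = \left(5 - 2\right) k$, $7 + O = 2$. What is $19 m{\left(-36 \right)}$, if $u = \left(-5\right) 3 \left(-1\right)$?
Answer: $- \frac{19}{93} \approx -0.2043$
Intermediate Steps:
$O = -5$ ($O = -7 + 2 = -5$)
$y{\left(Q,k \right)} = 3 k$
$u = 15$ ($u = \left(-15\right) \left(-1\right) = 15$)
$m{\left(N \right)} = \frac{1}{15 + 3 N}$
$19 m{\left(-36 \right)} = 19 \frac{1}{3 \left(5 - 36\right)} = 19 \frac{1}{3 \left(-31\right)} = 19 \cdot \frac{1}{3} \left(- \frac{1}{31}\right) = 19 \left(- \frac{1}{93}\right) = - \frac{19}{93}$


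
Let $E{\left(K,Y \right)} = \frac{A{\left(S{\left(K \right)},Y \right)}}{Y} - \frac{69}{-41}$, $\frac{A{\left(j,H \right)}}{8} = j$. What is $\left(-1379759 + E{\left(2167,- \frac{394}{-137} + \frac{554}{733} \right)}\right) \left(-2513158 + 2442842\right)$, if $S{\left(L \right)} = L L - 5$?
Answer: $- \frac{2356330351021248568}{3738175} \approx -6.3034 \cdot 10^{11}$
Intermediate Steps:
$S{\left(L \right)} = -5 + L^{2}$ ($S{\left(L \right)} = L^{2} - 5 = -5 + L^{2}$)
$A{\left(j,H \right)} = 8 j$
$E{\left(K,Y \right)} = \frac{69}{41} + \frac{-40 + 8 K^{2}}{Y}$ ($E{\left(K,Y \right)} = \frac{8 \left(-5 + K^{2}\right)}{Y} - \frac{69}{-41} = \frac{-40 + 8 K^{2}}{Y} - - \frac{69}{41} = \frac{-40 + 8 K^{2}}{Y} + \frac{69}{41} = \frac{69}{41} + \frac{-40 + 8 K^{2}}{Y}$)
$\left(-1379759 + E{\left(2167,- \frac{394}{-137} + \frac{554}{733} \right)}\right) \left(-2513158 + 2442842\right) = \left(-1379759 + \frac{-1640 + 69 \left(- \frac{394}{-137} + \frac{554}{733}\right) + 328 \cdot 2167^{2}}{41 \left(- \frac{394}{-137} + \frac{554}{733}\right)}\right) \left(-2513158 + 2442842\right) = \left(-1379759 + \frac{-1640 + 69 \left(\left(-394\right) \left(- \frac{1}{137}\right) + 554 \cdot \frac{1}{733}\right) + 328 \cdot 4695889}{41 \left(\left(-394\right) \left(- \frac{1}{137}\right) + 554 \cdot \frac{1}{733}\right)}\right) \left(-70316\right) = \left(-1379759 + \frac{-1640 + 69 \left(\frac{394}{137} + \frac{554}{733}\right) + 1540251592}{41 \left(\frac{394}{137} + \frac{554}{733}\right)}\right) \left(-70316\right) = \left(-1379759 + \frac{-1640 + 69 \cdot \frac{364700}{100421} + 1540251592}{41 \cdot \frac{364700}{100421}}\right) \left(-70316\right) = \left(-1379759 + \frac{1}{41} \cdot \frac{100421}{364700} \left(-1640 + \frac{25164300}{100421} + 1540251592\right)\right) \left(-70316\right) = \left(-1379759 + \frac{1}{41} \cdot \frac{100421}{364700} \cdot \frac{154673465594092}{100421}\right) \left(-70316\right) = \left(-1379759 + \frac{38668366398523}{3738175}\right) \left(-70316\right) = \frac{33510585798698}{3738175} \left(-70316\right) = - \frac{2356330351021248568}{3738175}$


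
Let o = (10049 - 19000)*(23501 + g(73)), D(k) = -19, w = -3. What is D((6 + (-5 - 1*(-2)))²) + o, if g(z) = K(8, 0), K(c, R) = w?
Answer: -210330617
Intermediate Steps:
K(c, R) = -3
g(z) = -3
o = -210330598 (o = (10049 - 19000)*(23501 - 3) = -8951*23498 = -210330598)
D((6 + (-5 - 1*(-2)))²) + o = -19 - 210330598 = -210330617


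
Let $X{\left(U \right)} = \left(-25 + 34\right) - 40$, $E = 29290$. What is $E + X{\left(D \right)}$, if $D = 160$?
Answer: $29259$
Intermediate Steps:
$X{\left(U \right)} = -31$ ($X{\left(U \right)} = 9 - 40 = -31$)
$E + X{\left(D \right)} = 29290 - 31 = 29259$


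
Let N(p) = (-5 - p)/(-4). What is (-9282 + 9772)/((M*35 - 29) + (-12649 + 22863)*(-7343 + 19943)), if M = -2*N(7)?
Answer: 490/128696161 ≈ 3.8074e-6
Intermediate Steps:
N(p) = 5/4 + p/4 (N(p) = (-5 - p)*(-¼) = 5/4 + p/4)
M = -6 (M = -2*(5/4 + (¼)*7) = -2*(5/4 + 7/4) = -2*3 = -6)
(-9282 + 9772)/((M*35 - 29) + (-12649 + 22863)*(-7343 + 19943)) = (-9282 + 9772)/((-6*35 - 29) + (-12649 + 22863)*(-7343 + 19943)) = 490/((-210 - 29) + 10214*12600) = 490/(-239 + 128696400) = 490/128696161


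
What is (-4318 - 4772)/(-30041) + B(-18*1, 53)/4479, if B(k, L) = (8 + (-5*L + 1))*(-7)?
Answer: 94547582/134553639 ≈ 0.70268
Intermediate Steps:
B(k, L) = -63 + 35*L (B(k, L) = (8 + (1 - 5*L))*(-7) = (9 - 5*L)*(-7) = -63 + 35*L)
(-4318 - 4772)/(-30041) + B(-18*1, 53)/4479 = (-4318 - 4772)/(-30041) + (-63 + 35*53)/4479 = -9090*(-1/30041) + (-63 + 1855)*(1/4479) = 9090/30041 + 1792*(1/4479) = 9090/30041 + 1792/4479 = 94547582/134553639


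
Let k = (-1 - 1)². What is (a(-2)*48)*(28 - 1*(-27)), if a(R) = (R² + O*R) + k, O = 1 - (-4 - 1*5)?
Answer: -31680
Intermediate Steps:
O = 10 (O = 1 - (-4 - 5) = 1 - 1*(-9) = 1 + 9 = 10)
k = 4 (k = (-2)² = 4)
a(R) = 4 + R² + 10*R (a(R) = (R² + 10*R) + 4 = 4 + R² + 10*R)
(a(-2)*48)*(28 - 1*(-27)) = ((4 + (-2)² + 10*(-2))*48)*(28 - 1*(-27)) = ((4 + 4 - 20)*48)*(28 + 27) = -12*48*55 = -576*55 = -31680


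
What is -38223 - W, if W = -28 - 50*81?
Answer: -34145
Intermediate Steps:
W = -4078 (W = -28 - 4050 = -4078)
-38223 - W = -38223 - 1*(-4078) = -38223 + 4078 = -34145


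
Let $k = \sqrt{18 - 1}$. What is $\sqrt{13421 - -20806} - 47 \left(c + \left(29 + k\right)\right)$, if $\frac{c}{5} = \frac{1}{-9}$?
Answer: $- \frac{12032}{9} - 47 \sqrt{17} + 3 \sqrt{3803} \approx -1345.7$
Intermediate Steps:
$c = - \frac{5}{9}$ ($c = \frac{5}{-9} = 5 \left(- \frac{1}{9}\right) = - \frac{5}{9} \approx -0.55556$)
$k = \sqrt{17} \approx 4.1231$
$\sqrt{13421 - -20806} - 47 \left(c + \left(29 + k\right)\right) = \sqrt{13421 - -20806} - 47 \left(- \frac{5}{9} + \left(29 + \sqrt{17}\right)\right) = \sqrt{13421 + 20806} - 47 \left(\frac{256}{9} + \sqrt{17}\right) = \sqrt{34227} - \left(\frac{12032}{9} + 47 \sqrt{17}\right) = 3 \sqrt{3803} - \left(\frac{12032}{9} + 47 \sqrt{17}\right) = - \frac{12032}{9} - 47 \sqrt{17} + 3 \sqrt{3803}$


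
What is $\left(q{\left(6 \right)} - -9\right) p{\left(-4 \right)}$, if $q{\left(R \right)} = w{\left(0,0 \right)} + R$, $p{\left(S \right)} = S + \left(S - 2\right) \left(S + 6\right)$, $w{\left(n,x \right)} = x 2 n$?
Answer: $-240$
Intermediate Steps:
$w{\left(n,x \right)} = 2 n x$ ($w{\left(n,x \right)} = 2 x n = 2 n x$)
$p{\left(S \right)} = S + \left(-2 + S\right) \left(6 + S\right)$
$q{\left(R \right)} = R$ ($q{\left(R \right)} = 2 \cdot 0 \cdot 0 + R = 0 + R = R$)
$\left(q{\left(6 \right)} - -9\right) p{\left(-4 \right)} = \left(6 - -9\right) \left(-12 + \left(-4\right)^{2} + 5 \left(-4\right)\right) = \left(6 + 9\right) \left(-12 + 16 - 20\right) = 15 \left(-16\right) = -240$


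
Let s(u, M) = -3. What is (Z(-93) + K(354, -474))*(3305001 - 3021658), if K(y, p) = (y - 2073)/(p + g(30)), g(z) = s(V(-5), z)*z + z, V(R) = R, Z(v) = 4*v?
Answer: -18599484549/178 ≈ -1.0449e+8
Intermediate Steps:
g(z) = -2*z (g(z) = -3*z + z = -2*z)
K(y, p) = (-2073 + y)/(-60 + p) (K(y, p) = (y - 2073)/(p - 2*30) = (-2073 + y)/(p - 60) = (-2073 + y)/(-60 + p))
(Z(-93) + K(354, -474))*(3305001 - 3021658) = (4*(-93) + (-2073 + 354)/(-60 - 474))*(3305001 - 3021658) = (-372 - 1719/(-534))*283343 = (-372 - 1/534*(-1719))*283343 = (-372 + 573/178)*283343 = -65643/178*283343 = -18599484549/178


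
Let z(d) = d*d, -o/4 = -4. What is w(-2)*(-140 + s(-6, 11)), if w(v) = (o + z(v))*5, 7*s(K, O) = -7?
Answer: -14100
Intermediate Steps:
o = 16 (o = -4*(-4) = 16)
z(d) = d**2
s(K, O) = -1 (s(K, O) = (1/7)*(-7) = -1)
w(v) = 80 + 5*v**2 (w(v) = (16 + v**2)*5 = 80 + 5*v**2)
w(-2)*(-140 + s(-6, 11)) = (80 + 5*(-2)**2)*(-140 - 1) = (80 + 5*4)*(-141) = (80 + 20)*(-141) = 100*(-141) = -14100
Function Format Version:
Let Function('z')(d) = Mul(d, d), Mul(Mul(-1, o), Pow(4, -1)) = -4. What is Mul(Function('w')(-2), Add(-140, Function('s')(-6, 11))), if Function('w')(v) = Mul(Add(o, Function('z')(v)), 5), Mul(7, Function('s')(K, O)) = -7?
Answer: -14100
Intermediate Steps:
o = 16 (o = Mul(-4, -4) = 16)
Function('z')(d) = Pow(d, 2)
Function('s')(K, O) = -1 (Function('s')(K, O) = Mul(Rational(1, 7), -7) = -1)
Function('w')(v) = Add(80, Mul(5, Pow(v, 2))) (Function('w')(v) = Mul(Add(16, Pow(v, 2)), 5) = Add(80, Mul(5, Pow(v, 2))))
Mul(Function('w')(-2), Add(-140, Function('s')(-6, 11))) = Mul(Add(80, Mul(5, Pow(-2, 2))), Add(-140, -1)) = Mul(Add(80, Mul(5, 4)), -141) = Mul(Add(80, 20), -141) = Mul(100, -141) = -14100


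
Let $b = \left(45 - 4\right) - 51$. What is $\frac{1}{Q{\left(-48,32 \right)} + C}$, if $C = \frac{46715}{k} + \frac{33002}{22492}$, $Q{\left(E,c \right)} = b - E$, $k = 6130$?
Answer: $\frac{3446899}{162307563} \approx 0.021237$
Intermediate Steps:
$b = -10$ ($b = 41 - 51 = -10$)
$Q{\left(E,c \right)} = -10 - E$
$C = \frac{31325401}{3446899}$ ($C = \frac{46715}{6130} + \frac{33002}{22492} = 46715 \cdot \frac{1}{6130} + 33002 \cdot \frac{1}{22492} = \frac{9343}{1226} + \frac{16501}{11246} = \frac{31325401}{3446899} \approx 9.088$)
$\frac{1}{Q{\left(-48,32 \right)} + C} = \frac{1}{\left(-10 - -48\right) + \frac{31325401}{3446899}} = \frac{1}{\left(-10 + 48\right) + \frac{31325401}{3446899}} = \frac{1}{38 + \frac{31325401}{3446899}} = \frac{1}{\frac{162307563}{3446899}} = \frac{3446899}{162307563}$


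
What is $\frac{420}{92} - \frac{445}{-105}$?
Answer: $\frac{4252}{483} \approx 8.8033$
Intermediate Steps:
$\frac{420}{92} - \frac{445}{-105} = 420 \cdot \frac{1}{92} - - \frac{89}{21} = \frac{105}{23} + \frac{89}{21} = \frac{4252}{483}$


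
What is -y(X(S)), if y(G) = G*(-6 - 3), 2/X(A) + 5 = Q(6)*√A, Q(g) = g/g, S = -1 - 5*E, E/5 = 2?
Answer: -45/38 - 9*I*√51/38 ≈ -1.1842 - 1.6914*I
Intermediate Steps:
E = 10 (E = 5*2 = 10)
S = -51 (S = -1 - 5*10 = -1 - 50 = -51)
Q(g) = 1
X(A) = 2/(-5 + √A) (X(A) = 2/(-5 + 1*√A) = 2/(-5 + √A))
y(G) = -9*G (y(G) = G*(-9) = -9*G)
-y(X(S)) = -(-9)*2/(-5 + √(-51)) = -(-9)*2/(-5 + I*√51) = -(-18)/(-5 + I*√51) = 18/(-5 + I*√51)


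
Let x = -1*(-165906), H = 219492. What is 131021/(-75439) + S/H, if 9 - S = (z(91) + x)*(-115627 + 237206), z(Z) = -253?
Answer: -642165951589/6998418 ≈ -91759.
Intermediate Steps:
x = 165906
S = -20139926078 (S = 9 - (-253 + 165906)*(-115627 + 237206) = 9 - 165653*121579 = 9 - 1*20139926087 = 9 - 20139926087 = -20139926078)
131021/(-75439) + S/H = 131021/(-75439) - 20139926078/219492 = 131021*(-1/75439) - 20139926078*1/219492 = -131021/75439 - 10069963039/109746 = -642165951589/6998418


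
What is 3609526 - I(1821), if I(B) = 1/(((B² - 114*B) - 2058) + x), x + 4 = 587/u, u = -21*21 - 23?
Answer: 5202633805716414/1441362053 ≈ 3.6095e+6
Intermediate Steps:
u = -464 (u = -441 - 23 = -464)
x = -2443/464 (x = -4 + 587/(-464) = -4 + 587*(-1/464) = -4 - 587/464 = -2443/464 ≈ -5.2651)
I(B) = 1/(-957355/464 + B² - 114*B) (I(B) = 1/(((B² - 114*B) - 2058) - 2443/464) = 1/((-2058 + B² - 114*B) - 2443/464) = 1/(-957355/464 + B² - 114*B))
3609526 - I(1821) = 3609526 - 464/(-957355 - 52896*1821 + 464*1821²) = 3609526 - 464/(-957355 - 96323616 + 464*3316041) = 3609526 - 464/(-957355 - 96323616 + 1538643024) = 3609526 - 464/1441362053 = 5202633805716414/1441362053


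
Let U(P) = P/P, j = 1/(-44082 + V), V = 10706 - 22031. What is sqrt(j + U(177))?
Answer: sqrt(3069880242)/55407 ≈ 0.99999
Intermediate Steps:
V = -11325
j = -1/55407 (j = 1/(-44082 - 11325) = 1/(-55407) = -1/55407 ≈ -1.8048e-5)
U(P) = 1
sqrt(j + U(177)) = sqrt(-1/55407 + 1) = sqrt(55406/55407) = sqrt(3069880242)/55407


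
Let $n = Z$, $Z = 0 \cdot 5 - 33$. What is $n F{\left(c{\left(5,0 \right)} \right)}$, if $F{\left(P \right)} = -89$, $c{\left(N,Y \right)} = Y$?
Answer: $2937$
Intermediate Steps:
$Z = -33$ ($Z = 0 - 33 = -33$)
$n = -33$
$n F{\left(c{\left(5,0 \right)} \right)} = \left(-33\right) \left(-89\right) = 2937$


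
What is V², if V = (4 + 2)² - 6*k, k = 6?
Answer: 0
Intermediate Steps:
V = 0 (V = (4 + 2)² - 6*6 = 6² - 36 = 36 - 36 = 0)
V² = 0² = 0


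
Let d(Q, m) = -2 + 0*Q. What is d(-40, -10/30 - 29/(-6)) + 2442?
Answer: 2440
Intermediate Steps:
d(Q, m) = -2 (d(Q, m) = -2 + 0 = -2)
d(-40, -10/30 - 29/(-6)) + 2442 = -2 + 2442 = 2440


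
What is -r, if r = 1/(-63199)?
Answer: 1/63199 ≈ 1.5823e-5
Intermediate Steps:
r = -1/63199 ≈ -1.5823e-5
-r = -1*(-1/63199) = 1/63199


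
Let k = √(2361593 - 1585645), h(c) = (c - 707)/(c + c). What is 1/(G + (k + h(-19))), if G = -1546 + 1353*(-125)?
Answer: -30802667/5256393427884 - 361*√193987/5256393427884 ≈ -5.8903e-6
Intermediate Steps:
h(c) = (-707 + c)/(2*c) (h(c) = (-707 + c)/((2*c)) = (-707 + c)*(1/(2*c)) = (-707 + c)/(2*c))
G = -170671 (G = -1546 - 169125 = -170671)
k = 2*√193987 (k = √775948 = 2*√193987 ≈ 880.88)
1/(G + (k + h(-19))) = 1/(-170671 + (2*√193987 + (½)*(-707 - 19)/(-19))) = 1/(-170671 + (2*√193987 + (½)*(-1/19)*(-726))) = 1/(-170671 + (2*√193987 + 363/19)) = 1/(-170671 + (363/19 + 2*√193987)) = 1/(-3242386/19 + 2*√193987)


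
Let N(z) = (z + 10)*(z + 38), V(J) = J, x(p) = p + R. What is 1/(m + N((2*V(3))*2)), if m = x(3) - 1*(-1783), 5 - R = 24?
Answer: 1/2867 ≈ 0.00034880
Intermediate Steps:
R = -19 (R = 5 - 1*24 = 5 - 24 = -19)
x(p) = -19 + p (x(p) = p - 19 = -19 + p)
N(z) = (10 + z)*(38 + z)
m = 1767 (m = (-19 + 3) - 1*(-1783) = -16 + 1783 = 1767)
1/(m + N((2*V(3))*2)) = 1/(1767 + (380 + ((2*3)*2)² + 48*((2*3)*2))) = 1/(1767 + (380 + (6*2)² + 48*(6*2))) = 1/(1767 + (380 + 12² + 48*12)) = 1/(1767 + (380 + 144 + 576)) = 1/(1767 + 1100) = 1/2867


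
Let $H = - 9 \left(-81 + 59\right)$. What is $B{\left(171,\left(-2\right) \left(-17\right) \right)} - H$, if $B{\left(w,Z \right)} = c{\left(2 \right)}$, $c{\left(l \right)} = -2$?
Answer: $-200$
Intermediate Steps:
$B{\left(w,Z \right)} = -2$
$H = 198$ ($H = \left(-9\right) \left(-22\right) = 198$)
$B{\left(171,\left(-2\right) \left(-17\right) \right)} - H = -2 - 198 = -200$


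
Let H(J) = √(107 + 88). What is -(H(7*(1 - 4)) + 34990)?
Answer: -34990 - √195 ≈ -35004.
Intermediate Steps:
H(J) = √195
-(H(7*(1 - 4)) + 34990) = -(√195 + 34990) = -(34990 + √195) = -34990 - √195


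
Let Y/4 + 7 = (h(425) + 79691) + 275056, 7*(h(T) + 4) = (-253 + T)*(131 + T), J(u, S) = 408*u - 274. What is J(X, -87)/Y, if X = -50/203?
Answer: -38011/149569472 ≈ -0.00025414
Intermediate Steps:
X = -50/203 (X = -50*1/203 = -50/203 ≈ -0.24631)
J(u, S) = -274 + 408*u
h(T) = -4 + (-253 + T)*(131 + T)/7 (h(T) = -4 + ((-253 + T)*(131 + T))/7 = -4 + (-253 + T)*(131 + T)/7)
Y = 10315136/7 (Y = -28 + 4*(((-33171/7 - 122/7*425 + (1/7)*425**2) + 79691) + 275056) = -28 + 4*(((-33171/7 - 51850/7 + (1/7)*180625) + 79691) + 275056) = -28 + 4*(((-33171/7 - 51850/7 + 180625/7) + 79691) + 275056) = -28 + 4*((95604/7 + 79691) + 275056) = -28 + 4*(653441/7 + 275056) = -28 + 4*(2578833/7) = -28 + 10315332/7 = 10315136/7 ≈ 1.4736e+6)
J(X, -87)/Y = (-274 + 408*(-50/203))/(10315136/7) = (-274 - 20400/203)*(7/10315136) = -76022/203*7/10315136 = -38011/149569472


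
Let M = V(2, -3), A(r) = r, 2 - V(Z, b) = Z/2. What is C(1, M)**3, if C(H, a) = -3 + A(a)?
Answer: -8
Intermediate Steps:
V(Z, b) = 2 - Z/2
M = 1 (M = 2 - 1/2*2 = 2 - 1 = 1)
C(H, a) = -3 + a
C(1, M)**3 = (-3 + 1)**3 = (-2)**3 = -8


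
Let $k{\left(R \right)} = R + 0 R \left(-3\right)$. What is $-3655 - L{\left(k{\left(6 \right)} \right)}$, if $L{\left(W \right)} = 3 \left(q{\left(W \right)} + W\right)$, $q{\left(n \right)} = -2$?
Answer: $-3667$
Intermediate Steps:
$k{\left(R \right)} = R$ ($k{\left(R \right)} = R + 0 \left(-3\right) = R + 0 = R$)
$L{\left(W \right)} = -6 + 3 W$ ($L{\left(W \right)} = 3 \left(-2 + W\right) = -6 + 3 W$)
$-3655 - L{\left(k{\left(6 \right)} \right)} = -3655 - \left(-6 + 3 \cdot 6\right) = -3655 - \left(-6 + 18\right) = -3655 - 12 = -3667$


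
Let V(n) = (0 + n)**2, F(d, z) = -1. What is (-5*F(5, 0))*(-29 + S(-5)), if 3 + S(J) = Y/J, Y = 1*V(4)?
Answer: -176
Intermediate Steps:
V(n) = n**2
Y = 16 (Y = 1*4**2 = 1*16 = 16)
S(J) = -3 + 16/J
(-5*F(5, 0))*(-29 + S(-5)) = (-5*(-1))*(-29 + (-3 + 16/(-5))) = 5*(-29 + (-3 + 16*(-1/5))) = 5*(-29 + (-3 - 16/5)) = 5*(-29 - 31/5) = 5*(-176/5) = -176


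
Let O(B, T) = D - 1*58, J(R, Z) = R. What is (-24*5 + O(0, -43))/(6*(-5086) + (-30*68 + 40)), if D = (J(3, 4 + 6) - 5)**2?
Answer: 87/16258 ≈ 0.0053512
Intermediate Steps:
D = 4 (D = (3 - 5)**2 = (-2)**2 = 4)
O(B, T) = -54 (O(B, T) = 4 - 1*58 = 4 - 58 = -54)
(-24*5 + O(0, -43))/(6*(-5086) + (-30*68 + 40)) = (-24*5 - 54)/(6*(-5086) + (-30*68 + 40)) = (-120 - 54)/(-30516 + (-2040 + 40)) = -174/(-30516 - 2000) = -174/(-32516) = -174*(-1/32516) = 87/16258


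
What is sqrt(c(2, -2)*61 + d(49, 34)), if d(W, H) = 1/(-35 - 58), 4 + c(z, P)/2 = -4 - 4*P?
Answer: I*sqrt(93)/93 ≈ 0.1037*I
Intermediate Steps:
c(z, P) = -16 - 8*P (c(z, P) = -8 + 2*(-4 - 4*P) = -8 + (-8 - 8*P) = -16 - 8*P)
d(W, H) = -1/93 (d(W, H) = 1/(-93) = -1/93)
sqrt(c(2, -2)*61 + d(49, 34)) = sqrt((-16 - 8*(-2))*61 - 1/93) = sqrt((-16 + 16)*61 - 1/93) = sqrt(0*61 - 1/93) = sqrt(0 - 1/93) = sqrt(-1/93) = I*sqrt(93)/93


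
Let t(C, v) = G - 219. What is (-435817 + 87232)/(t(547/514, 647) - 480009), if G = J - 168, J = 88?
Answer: 348585/480308 ≈ 0.72575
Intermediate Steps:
G = -80 (G = 88 - 168 = -80)
t(C, v) = -299 (t(C, v) = -80 - 219 = -299)
(-435817 + 87232)/(t(547/514, 647) - 480009) = (-435817 + 87232)/(-299 - 480009) = -348585/(-480308) = -348585*(-1/480308) = 348585/480308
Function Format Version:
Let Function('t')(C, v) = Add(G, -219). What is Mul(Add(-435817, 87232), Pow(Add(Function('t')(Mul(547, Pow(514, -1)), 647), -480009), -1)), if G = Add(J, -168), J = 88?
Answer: Rational(348585, 480308) ≈ 0.72575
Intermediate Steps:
G = -80 (G = Add(88, -168) = -80)
Function('t')(C, v) = -299 (Function('t')(C, v) = Add(-80, -219) = -299)
Mul(Add(-435817, 87232), Pow(Add(Function('t')(Mul(547, Pow(514, -1)), 647), -480009), -1)) = Mul(Add(-435817, 87232), Pow(Add(-299, -480009), -1)) = Mul(-348585, Pow(-480308, -1)) = Mul(-348585, Rational(-1, 480308)) = Rational(348585, 480308)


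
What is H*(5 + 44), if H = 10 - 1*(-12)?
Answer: 1078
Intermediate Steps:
H = 22 (H = 10 + 12 = 22)
H*(5 + 44) = 22*(5 + 44) = 22*49 = 1078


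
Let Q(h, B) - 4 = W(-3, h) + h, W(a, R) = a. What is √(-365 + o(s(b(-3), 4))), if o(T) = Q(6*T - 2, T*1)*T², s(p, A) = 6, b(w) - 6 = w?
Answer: √895 ≈ 29.917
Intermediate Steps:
b(w) = 6 + w
Q(h, B) = 1 + h (Q(h, B) = 4 + (-3 + h) = 1 + h)
o(T) = T²*(-1 + 6*T) (o(T) = (1 + (6*T - 2))*T² = (1 + (-2 + 6*T))*T² = (-1 + 6*T)*T² = T²*(-1 + 6*T))
√(-365 + o(s(b(-3), 4))) = √(-365 + 6²*(-1 + 6*6)) = √(-365 + 36*(-1 + 36)) = √(-365 + 36*35) = √(-365 + 1260) = √895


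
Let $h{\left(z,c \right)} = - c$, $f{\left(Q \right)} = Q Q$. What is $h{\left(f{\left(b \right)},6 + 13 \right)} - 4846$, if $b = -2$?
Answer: $-4865$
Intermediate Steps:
$f{\left(Q \right)} = Q^{2}$
$h{\left(f{\left(b \right)},6 + 13 \right)} - 4846 = - (6 + 13) - 4846 = \left(-1\right) 19 - 4846 = -19 - 4846 = -4865$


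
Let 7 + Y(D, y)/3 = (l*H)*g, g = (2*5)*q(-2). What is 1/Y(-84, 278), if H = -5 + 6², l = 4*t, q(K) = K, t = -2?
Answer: 1/14859 ≈ 6.7299e-5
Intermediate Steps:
g = -20 (g = (2*5)*(-2) = 10*(-2) = -20)
l = -8 (l = 4*(-2) = -8)
H = 31 (H = -5 + 36 = 31)
Y(D, y) = 14859 (Y(D, y) = -21 + 3*(-8*31*(-20)) = -21 + 3*(-248*(-20)) = -21 + 3*4960 = -21 + 14880 = 14859)
1/Y(-84, 278) = 1/14859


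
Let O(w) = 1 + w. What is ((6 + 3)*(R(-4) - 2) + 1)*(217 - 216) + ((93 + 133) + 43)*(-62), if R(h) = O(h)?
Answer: -16722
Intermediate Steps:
R(h) = 1 + h
((6 + 3)*(R(-4) - 2) + 1)*(217 - 216) + ((93 + 133) + 43)*(-62) = ((6 + 3)*((1 - 4) - 2) + 1)*(217 - 216) + ((93 + 133) + 43)*(-62) = (9*(-3 - 2) + 1)*1 + (226 + 43)*(-62) = (9*(-5) + 1)*1 + 269*(-62) = (-45 + 1)*1 - 16678 = -44*1 - 16678 = -44 - 16678 = -16722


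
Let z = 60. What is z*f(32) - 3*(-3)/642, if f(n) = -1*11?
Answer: -141237/214 ≈ -659.99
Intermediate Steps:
f(n) = -11
z*f(32) - 3*(-3)/642 = 60*(-11) - 3*(-3)/642 = -660 + 9*(1/642) = -660 + 3/214 = -141237/214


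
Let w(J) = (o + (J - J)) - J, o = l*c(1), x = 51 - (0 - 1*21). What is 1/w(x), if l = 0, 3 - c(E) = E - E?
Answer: -1/72 ≈ -0.013889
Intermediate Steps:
c(E) = 3 (c(E) = 3 - (E - E) = 3 - 1*0 = 3 + 0 = 3)
x = 72 (x = 51 - (0 - 21) = 51 - 1*(-21) = 51 + 21 = 72)
o = 0 (o = 0*3 = 0)
w(J) = -J (w(J) = (0 + (J - J)) - J = (0 + 0) - J = 0 - J = -J)
1/w(x) = 1/(-1*72) = 1/(-72) = -1/72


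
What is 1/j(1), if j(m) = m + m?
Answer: ½ ≈ 0.50000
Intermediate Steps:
j(m) = 2*m
1/j(1) = 1/(2*1) = 1/2 = ½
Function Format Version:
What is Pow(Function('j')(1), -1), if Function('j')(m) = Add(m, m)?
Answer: Rational(1, 2) ≈ 0.50000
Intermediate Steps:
Function('j')(m) = Mul(2, m)
Pow(Function('j')(1), -1) = Pow(Mul(2, 1), -1) = Pow(2, -1) = Rational(1, 2)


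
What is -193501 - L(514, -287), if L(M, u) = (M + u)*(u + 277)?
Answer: -191231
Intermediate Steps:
L(M, u) = (277 + u)*(M + u) (L(M, u) = (M + u)*(277 + u) = (277 + u)*(M + u))
-193501 - L(514, -287) = -193501 - ((-287)² + 277*514 + 277*(-287) + 514*(-287)) = -193501 - (82369 + 142378 - 79499 - 147518) = -193501 - 1*(-2270) = -193501 + 2270 = -191231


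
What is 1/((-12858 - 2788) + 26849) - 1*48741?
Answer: -546045422/11203 ≈ -48741.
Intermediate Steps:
1/((-12858 - 2788) + 26849) - 1*48741 = 1/(-15646 + 26849) - 48741 = 1/11203 - 48741 = -546045422/11203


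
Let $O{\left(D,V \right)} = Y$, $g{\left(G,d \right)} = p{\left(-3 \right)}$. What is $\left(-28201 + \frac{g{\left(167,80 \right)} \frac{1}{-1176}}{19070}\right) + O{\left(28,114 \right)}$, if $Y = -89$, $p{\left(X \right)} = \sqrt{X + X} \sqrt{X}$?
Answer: $-28290 + \frac{\sqrt{2}}{7475440} \approx -28290.0$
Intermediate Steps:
$p{\left(X \right)} = X \sqrt{2}$ ($p{\left(X \right)} = \sqrt{2 X} \sqrt{X} = \sqrt{2} \sqrt{X} \sqrt{X} = X \sqrt{2}$)
$g{\left(G,d \right)} = - 3 \sqrt{2}$
$O{\left(D,V \right)} = -89$
$\left(-28201 + \frac{g{\left(167,80 \right)} \frac{1}{-1176}}{19070}\right) + O{\left(28,114 \right)} = \left(-28201 + \frac{- 3 \sqrt{2} \frac{1}{-1176}}{19070}\right) - 89 = \left(-28201 + - 3 \sqrt{2} \left(- \frac{1}{1176}\right) \frac{1}{19070}\right) - 89 = \left(-28201 + \frac{\sqrt{2}}{392} \cdot \frac{1}{19070}\right) - 89 = \left(-28201 + \frac{\sqrt{2}}{7475440}\right) - 89 = -28290 + \frac{\sqrt{2}}{7475440}$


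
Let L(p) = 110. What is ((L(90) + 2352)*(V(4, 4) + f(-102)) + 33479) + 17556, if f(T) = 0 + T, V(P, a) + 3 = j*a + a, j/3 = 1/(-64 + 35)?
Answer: -5760727/29 ≈ -1.9865e+5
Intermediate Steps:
j = -3/29 (j = 3/(-64 + 35) = 3/(-29) = 3*(-1/29) = -3/29 ≈ -0.10345)
V(P, a) = -3 + 26*a/29 (V(P, a) = -3 + (-3*a/29 + a) = -3 + 26*a/29)
f(T) = T
((L(90) + 2352)*(V(4, 4) + f(-102)) + 33479) + 17556 = ((110 + 2352)*((-3 + (26/29)*4) - 102) + 33479) + 17556 = (2462*((-3 + 104/29) - 102) + 33479) + 17556 = (2462*(17/29 - 102) + 33479) + 17556 = (2462*(-2941/29) + 33479) + 17556 = (-7240742/29 + 33479) + 17556 = -6269851/29 + 17556 = -5760727/29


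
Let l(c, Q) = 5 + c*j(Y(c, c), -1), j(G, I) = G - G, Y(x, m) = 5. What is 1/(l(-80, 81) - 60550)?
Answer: -1/60545 ≈ -1.6517e-5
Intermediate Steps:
j(G, I) = 0
l(c, Q) = 5 (l(c, Q) = 5 + c*0 = 5 + 0 = 5)
1/(l(-80, 81) - 60550) = 1/(5 - 60550) = 1/(-60545) = -1/60545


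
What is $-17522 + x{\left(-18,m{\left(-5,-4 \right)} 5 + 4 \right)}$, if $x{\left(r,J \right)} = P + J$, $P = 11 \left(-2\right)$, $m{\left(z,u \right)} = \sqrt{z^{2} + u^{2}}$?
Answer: $-17540 + 5 \sqrt{41} \approx -17508.0$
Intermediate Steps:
$m{\left(z,u \right)} = \sqrt{u^{2} + z^{2}}$
$P = -22$
$x{\left(r,J \right)} = -22 + J$
$-17522 + x{\left(-18,m{\left(-5,-4 \right)} 5 + 4 \right)} = -17522 - \left(18 - \sqrt{\left(-4\right)^{2} + \left(-5\right)^{2}} \cdot 5\right) = -17522 - \left(18 - \sqrt{16 + 25} \cdot 5\right) = -17522 - \left(18 - \sqrt{41} \cdot 5\right) = -17522 - \left(18 - 5 \sqrt{41}\right) = -17540 + 5 \sqrt{41}$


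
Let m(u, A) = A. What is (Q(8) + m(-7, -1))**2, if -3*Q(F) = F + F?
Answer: 361/9 ≈ 40.111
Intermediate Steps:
Q(F) = -2*F/3 (Q(F) = -(F + F)/3 = -2*F/3)
(Q(8) + m(-7, -1))**2 = (-2/3*8 - 1)**2 = (-16/3 - 1)**2 = (-19/3)**2 = 361/9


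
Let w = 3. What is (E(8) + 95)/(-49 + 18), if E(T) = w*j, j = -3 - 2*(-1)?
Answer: -92/31 ≈ -2.9677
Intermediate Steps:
j = -1 (j = -3 - 1*(-2) = -3 + 2 = -1)
E(T) = -3 (E(T) = 3*(-1) = -3)
(E(8) + 95)/(-49 + 18) = (-3 + 95)/(-49 + 18) = 92/(-31) = 92*(-1/31) = -92/31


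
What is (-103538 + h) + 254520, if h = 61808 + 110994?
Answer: 323784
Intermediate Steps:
h = 172802
(-103538 + h) + 254520 = (-103538 + 172802) + 254520 = 69264 + 254520 = 323784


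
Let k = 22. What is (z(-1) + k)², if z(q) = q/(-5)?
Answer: 12321/25 ≈ 492.84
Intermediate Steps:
z(q) = -q/5 (z(q) = q*(-⅕) = -q/5)
(z(-1) + k)² = (-⅕*(-1) + 22)² = (⅕ + 22)² = (111/5)² = 12321/25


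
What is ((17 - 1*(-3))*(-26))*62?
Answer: -32240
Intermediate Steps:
((17 - 1*(-3))*(-26))*62 = ((17 + 3)*(-26))*62 = (20*(-26))*62 = -520*62 = -32240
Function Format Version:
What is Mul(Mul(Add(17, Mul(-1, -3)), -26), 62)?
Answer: -32240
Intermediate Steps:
Mul(Mul(Add(17, Mul(-1, -3)), -26), 62) = Mul(Mul(Add(17, 3), -26), 62) = Mul(Mul(20, -26), 62) = Mul(-520, 62) = -32240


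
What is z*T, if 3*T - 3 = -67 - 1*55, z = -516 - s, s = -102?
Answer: 16422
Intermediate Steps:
z = -414 (z = -516 - 1*(-102) = -516 + 102 = -414)
T = -119/3 (T = 1 + (-67 - 1*55)/3 = 1 + (-67 - 55)/3 = 1 + (⅓)*(-122) = 1 - 122/3 = -119/3 ≈ -39.667)
z*T = -414*(-119/3) = 16422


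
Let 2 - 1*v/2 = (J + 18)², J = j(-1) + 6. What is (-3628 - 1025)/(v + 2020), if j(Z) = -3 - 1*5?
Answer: -517/168 ≈ -3.0774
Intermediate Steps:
j(Z) = -8 (j(Z) = -3 - 5 = -8)
J = -2 (J = -8 + 6 = -2)
v = -508 (v = 4 - 2*(-2 + 18)² = 4 - 2*16² = 4 - 2*256 = 4 - 512 = -508)
(-3628 - 1025)/(v + 2020) = (-3628 - 1025)/(-508 + 2020) = -4653/1512 = -4653*1/1512 = -517/168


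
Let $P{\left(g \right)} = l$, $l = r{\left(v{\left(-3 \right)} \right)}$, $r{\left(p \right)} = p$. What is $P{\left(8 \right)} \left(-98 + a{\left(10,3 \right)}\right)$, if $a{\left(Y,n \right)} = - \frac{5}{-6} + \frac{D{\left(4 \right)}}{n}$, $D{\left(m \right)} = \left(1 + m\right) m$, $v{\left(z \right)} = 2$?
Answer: $-181$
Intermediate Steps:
$D{\left(m \right)} = m \left(1 + m\right)$
$l = 2$
$P{\left(g \right)} = 2$
$a{\left(Y,n \right)} = \frac{5}{6} + \frac{20}{n}$ ($a{\left(Y,n \right)} = - \frac{5}{-6} + \frac{4 \left(1 + 4\right)}{n} = \left(-5\right) \left(- \frac{1}{6}\right) + \frac{4 \cdot 5}{n} = \frac{5}{6} + \frac{20}{n}$)
$P{\left(8 \right)} \left(-98 + a{\left(10,3 \right)}\right) = 2 \left(-98 + \left(\frac{5}{6} + \frac{20}{3}\right)\right) = 2 \left(-98 + \frac{15}{2}\right) = 2 \left(- \frac{181}{2}\right) = -181$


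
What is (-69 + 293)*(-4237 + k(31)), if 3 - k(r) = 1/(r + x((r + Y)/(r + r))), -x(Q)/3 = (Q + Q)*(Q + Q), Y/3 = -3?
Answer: -26877376288/28339 ≈ -9.4842e+5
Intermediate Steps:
Y = -9 (Y = 3*(-3) = -9)
x(Q) = -12*Q² (x(Q) = -3*(Q + Q)*(Q + Q) = -3*2*Q*2*Q = -12*Q²)
k(r) = 3 - 1/(r - 3*(-9 + r)²/r²) (k(r) = 3 - 1/(r - 12*(r - 9)²/(r + r)²) = 3 - 1/(r - 12*(-9 + r)²/(4*r²)) = 3 - 1/(r - 3*(-9 + r)²/r²))
(-69 + 293)*(-4237 + k(31)) = (-69 + 293)*(-4237 + (-9*(-9 + 31)² + 31²*(-1 + 3*31))/(31³ - 3*(-9 + 31)²)) = 224*(-4237 + (-9*22² + 961*(-1 + 93))/(29791 - 3*22²)) = 224*(-4237 + (-9*484 + 961*92)/(29791 - 3*484)) = 224*(-4237 + (-4356 + 88412)/(29791 - 1452)) = 224*(-4237 + 84056/28339) = 224*(-119988287/28339) = -26877376288/28339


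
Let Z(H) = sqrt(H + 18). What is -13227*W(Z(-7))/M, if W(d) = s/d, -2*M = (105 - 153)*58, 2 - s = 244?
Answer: 48499*sqrt(11)/232 ≈ 693.33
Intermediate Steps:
s = -242 (s = 2 - 1*244 = 2 - 244 = -242)
Z(H) = sqrt(18 + H)
M = 1392 (M = -(105 - 153)*58/2 = -(-24)*58 = -1/2*(-2784) = 1392)
W(d) = -242/d
-13227*W(Z(-7))/M = -13227*(-121/(696*sqrt(18 - 7))) = -13227*(-11*sqrt(11)/696) = -(-48499)*sqrt(11)/232 = 48499*sqrt(11)/232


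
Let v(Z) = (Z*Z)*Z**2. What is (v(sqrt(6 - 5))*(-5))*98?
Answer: -490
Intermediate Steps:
v(Z) = Z**4 (v(Z) = Z**2*Z**2 = Z**4)
(v(sqrt(6 - 5))*(-5))*98 = ((sqrt(6 - 5))**4*(-5))*98 = ((sqrt(1))**4*(-5))*98 = (1**4*(-5))*98 = (1*(-5))*98 = -5*98 = -490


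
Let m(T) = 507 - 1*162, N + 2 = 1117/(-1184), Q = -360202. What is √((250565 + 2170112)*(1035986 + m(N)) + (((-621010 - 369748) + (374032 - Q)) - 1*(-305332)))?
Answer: 3*√278735851655 ≈ 1.5839e+6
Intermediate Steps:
N = -3485/1184 (N = -2 + 1117/(-1184) = -2 + 1117*(-1/1184) = -2 - 1117/1184 = -3485/1184 ≈ -2.9434)
m(T) = 345 (m(T) = 507 - 162 = 345)
√((250565 + 2170112)*(1035986 + m(N)) + (((-621010 - 369748) + (374032 - Q)) - 1*(-305332))) = √((250565 + 2170112)*(1035986 + 345) + (((-621010 - 369748) + (374032 - 1*(-360202))) - 1*(-305332))) = √(2420677*1036331 + ((-990758 + (374032 + 360202)) + 305332)) = √(2508622616087 + ((-990758 + 734234) + 305332)) = √(2508622616087 + (-256524 + 305332)) = √(2508622616087 + 48808) = √2508622664895 = 3*√278735851655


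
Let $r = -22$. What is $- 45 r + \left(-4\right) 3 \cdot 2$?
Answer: $966$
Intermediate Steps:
$- 45 r + \left(-4\right) 3 \cdot 2 = \left(-45\right) \left(-22\right) + \left(-4\right) 3 \cdot 2 = 990 - 24 = 966$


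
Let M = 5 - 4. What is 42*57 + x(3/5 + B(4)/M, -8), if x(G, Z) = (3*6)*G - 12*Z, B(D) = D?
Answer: 12864/5 ≈ 2572.8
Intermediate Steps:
M = 1
x(G, Z) = -12*Z + 18*G (x(G, Z) = 18*G - 12*Z = -12*Z + 18*G)
42*57 + x(3/5 + B(4)/M, -8) = 42*57 + (-12*(-8) + 18*(3/5 + 4/1)) = 2394 + (96 + 18*(3*(1/5) + 4*1)) = 2394 + (96 + 18*(3/5 + 4)) = 2394 + (96 + 18*(23/5)) = 2394 + (96 + 414/5) = 2394 + 894/5 = 12864/5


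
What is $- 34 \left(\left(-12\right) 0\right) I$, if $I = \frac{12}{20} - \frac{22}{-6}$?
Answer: $0$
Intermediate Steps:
$I = \frac{64}{15}$ ($I = 12 \cdot \frac{1}{20} - - \frac{11}{3} = \frac{3}{5} + \frac{11}{3} = \frac{64}{15} \approx 4.2667$)
$- 34 \left(\left(-12\right) 0\right) I = - 34 \left(\left(-12\right) 0\right) \frac{64}{15} = \left(-34\right) 0 \cdot \frac{64}{15} = 0 \cdot \frac{64}{15} = 0$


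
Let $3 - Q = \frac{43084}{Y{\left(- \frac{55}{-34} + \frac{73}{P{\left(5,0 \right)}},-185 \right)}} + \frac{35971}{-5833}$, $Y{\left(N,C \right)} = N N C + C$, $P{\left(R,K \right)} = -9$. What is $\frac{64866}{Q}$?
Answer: $\frac{141457566854099325}{31756449935971} \approx 4454.5$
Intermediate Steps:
$Y{\left(N,C \right)} = C + C N^{2}$ ($Y{\left(N,C \right)} = N^{2} C + C = C N^{2} + C = C + C N^{2}$)
$Q = \frac{63512899871942}{4361531984525}$ ($Q = 3 - \left(\frac{43084}{\left(-185\right) \left(1 + \left(- \frac{55}{-34} + \frac{73}{-9}\right)^{2}\right)} + \frac{35971}{-5833}\right) = 3 - \left(\frac{43084}{\left(-185\right) \left(1 + \left(\left(-55\right) \left(- \frac{1}{34}\right) + 73 \left(- \frac{1}{9}\right)\right)^{2}\right)} + 35971 \left(- \frac{1}{5833}\right)\right) = 3 - \left(\frac{43084}{\left(-185\right) \left(1 + \left(\frac{55}{34} - \frac{73}{9}\right)^{2}\right)} - \frac{35971}{5833}\right) = 3 - \left(\frac{43084}{\left(-185\right) \left(1 + \left(- \frac{1987}{306}\right)^{2}\right)} - \frac{35971}{5833}\right) = 3 - \left(\frac{43084}{\left(-185\right) \left(1 + \frac{3948169}{93636}\right)} - \frac{35971}{5833}\right) = 3 - \left(\frac{43084}{\left(-185\right) \frac{4041805}{93636}} - \frac{35971}{5833}\right) = 3 - \left(\frac{43084}{- \frac{747733925}{93636}} - \frac{35971}{5833}\right) = 3 - \left(43084 \left(- \frac{93636}{747733925}\right) - \frac{35971}{5833}\right) = 3 - \left(- \frac{4034213424}{747733925} - \frac{35971}{5833}\right) = 3 - - \frac{50428303918367}{4361531984525} = 3 + \frac{50428303918367}{4361531984525} = \frac{63512899871942}{4361531984525} \approx 14.562$)
$\frac{64866}{Q} = \frac{64866}{\frac{63512899871942}{4361531984525}} = 64866 \cdot \frac{4361531984525}{63512899871942} = \frac{141457566854099325}{31756449935971}$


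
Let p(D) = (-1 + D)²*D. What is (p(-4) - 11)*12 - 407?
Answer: -1739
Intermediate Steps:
p(D) = D*(-1 + D)²
(p(-4) - 11)*12 - 407 = (-4*(-1 - 4)² - 11)*12 - 407 = (-4*(-5)² - 11)*12 - 407 = (-4*25 - 11)*12 - 407 = (-100 - 11)*12 - 407 = -111*12 - 407 = -1332 - 407 = -1739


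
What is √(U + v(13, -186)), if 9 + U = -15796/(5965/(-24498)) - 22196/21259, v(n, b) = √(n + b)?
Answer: √(1043053589932522787395 + 16080759614704225*I*√173)/126809935 ≈ 254.68 + 0.025822*I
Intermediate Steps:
v(n, b) = √(b + n)
U = 8225330215117/126809935 (U = -9 + (-15796/(5965/(-24498)) - 22196/21259) = -9 + (-15796/(5965*(-1/24498)) - 22196*1/21259) = -9 + (-15796/(-5965/24498) - 22196/21259) = -9 + (-15796*(-24498/5965) - 22196/21259) = -9 + (386970408/5965 - 22196/21259) = -9 + 8226471504532/126809935 = 8225330215117/126809935 ≈ 64863.)
√(U + v(13, -186)) = √(8225330215117/126809935 + √(-186 + 13)) = √(8225330215117/126809935 + √(-173)) = √(8225330215117/126809935 + I*√173)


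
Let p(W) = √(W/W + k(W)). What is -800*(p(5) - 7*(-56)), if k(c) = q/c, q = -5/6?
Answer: -313600 - 400*√30/3 ≈ -3.1433e+5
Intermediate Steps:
q = -⅚ (q = -5*⅙ = -⅚ ≈ -0.83333)
k(c) = -5/(6*c)
p(W) = √(1 - 5/(6*W)) (p(W) = √(W/W - 5/(6*W)) = √(1 - 5/(6*W)))
-800*(p(5) - 7*(-56)) = -800*(√(36 - 30/5)/6 - 7*(-56)) = -800*(√(36 - 30*⅕)/6 + 392) = -800*(√(36 - 6)/6 + 392) = -800*(√30/6 + 392) = -800*(392 + √30/6) = -313600 - 400*√30/3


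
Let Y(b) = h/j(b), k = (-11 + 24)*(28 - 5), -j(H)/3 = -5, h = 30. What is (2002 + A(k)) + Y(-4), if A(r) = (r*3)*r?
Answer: 270207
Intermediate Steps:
j(H) = 15 (j(H) = -3*(-5) = 15)
k = 299 (k = 13*23 = 299)
A(r) = 3*r**2 (A(r) = (3*r)*r = 3*r**2)
Y(b) = 2 (Y(b) = 30/15 = 30*(1/15) = 2)
(2002 + A(k)) + Y(-4) = (2002 + 3*299**2) + 2 = (2002 + 3*89401) + 2 = (2002 + 268203) + 2 = 270205 + 2 = 270207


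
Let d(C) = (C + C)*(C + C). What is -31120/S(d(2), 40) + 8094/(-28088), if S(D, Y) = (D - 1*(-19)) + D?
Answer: -437255677/716244 ≈ -610.48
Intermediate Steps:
d(C) = 4*C**2 (d(C) = (2*C)*(2*C) = 4*C**2)
S(D, Y) = 19 + 2*D (S(D, Y) = (D + 19) + D = (19 + D) + D = 19 + 2*D)
-31120/S(d(2), 40) + 8094/(-28088) = -31120/(19 + 2*(4*2**2)) + 8094/(-28088) = -31120/(19 + 2*(4*4)) + 8094*(-1/28088) = -31120/(19 + 2*16) - 4047/14044 = -31120/(19 + 32) - 4047/14044 = -31120/51 - 4047/14044 = -437255677/716244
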